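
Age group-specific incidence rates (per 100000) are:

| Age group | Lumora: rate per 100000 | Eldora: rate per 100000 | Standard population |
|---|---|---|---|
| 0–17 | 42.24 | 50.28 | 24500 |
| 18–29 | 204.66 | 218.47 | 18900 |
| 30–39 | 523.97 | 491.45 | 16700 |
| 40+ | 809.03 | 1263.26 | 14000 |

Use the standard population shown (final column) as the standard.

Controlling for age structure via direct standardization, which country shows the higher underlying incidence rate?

Eldora

Standard total = 74100; weights = 0.3306, 0.2551, 0.2254, 0.1889.
Lumora: 0.3306×42.24 + 0.2551×204.66 + 0.2254×523.97 + 0.1889×809.03 = 337.1076 per 100000.
Eldora: 0.3306×50.28 + 0.2551×218.47 + 0.2254×491.45 + 0.1889×1263.26 = 421.7787 per 100000.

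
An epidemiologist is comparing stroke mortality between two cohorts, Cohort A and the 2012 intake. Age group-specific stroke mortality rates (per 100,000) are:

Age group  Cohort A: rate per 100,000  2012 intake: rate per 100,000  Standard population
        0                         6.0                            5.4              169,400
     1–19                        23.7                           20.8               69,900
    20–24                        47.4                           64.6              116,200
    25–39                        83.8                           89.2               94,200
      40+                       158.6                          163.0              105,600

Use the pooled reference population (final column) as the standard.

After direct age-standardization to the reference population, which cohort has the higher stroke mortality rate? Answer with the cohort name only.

Standard total = 555,300; weights = 0.3051, 0.1259, 0.2093, 0.1696, 0.1902.
Cohort A: 0.3051×6.0 + 0.1259×23.7 + 0.2093×47.4 + 0.1696×83.8 + 0.1902×158.6 = 59.1086 per 100,000.
The 2012 intake: 0.3051×5.4 + 0.1259×20.8 + 0.2093×64.6 + 0.1696×89.2 + 0.1902×163.0 = 63.9126 per 100,000.

2012 intake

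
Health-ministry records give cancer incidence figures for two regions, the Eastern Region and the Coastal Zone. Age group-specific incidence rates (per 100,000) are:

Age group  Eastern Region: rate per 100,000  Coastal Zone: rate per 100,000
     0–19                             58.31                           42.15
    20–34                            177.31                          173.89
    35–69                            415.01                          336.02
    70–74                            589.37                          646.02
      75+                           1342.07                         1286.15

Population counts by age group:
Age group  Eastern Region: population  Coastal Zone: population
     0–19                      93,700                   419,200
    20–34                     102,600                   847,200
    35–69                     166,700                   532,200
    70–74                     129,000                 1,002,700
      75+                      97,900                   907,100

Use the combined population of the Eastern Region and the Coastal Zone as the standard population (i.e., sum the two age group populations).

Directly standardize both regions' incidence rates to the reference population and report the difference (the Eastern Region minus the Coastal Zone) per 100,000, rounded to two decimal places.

13.69

Combined standard total = 4,298,300; weights = 0.1193, 0.2210, 0.1626, 0.2633, 0.2338.
The Eastern Region: 0.1193×58.31 + 0.2210×177.31 + 0.1626×415.01 + 0.2633×589.37 + 0.2338×1342.07 = 582.5878 per 100,000.
The Coastal Zone: 0.1193×42.15 + 0.2210×173.89 + 0.1626×336.02 + 0.2633×646.02 + 0.2338×1286.15 = 568.9006 per 100,000.
Difference = 582.5878 − 568.9006 = 13.6872.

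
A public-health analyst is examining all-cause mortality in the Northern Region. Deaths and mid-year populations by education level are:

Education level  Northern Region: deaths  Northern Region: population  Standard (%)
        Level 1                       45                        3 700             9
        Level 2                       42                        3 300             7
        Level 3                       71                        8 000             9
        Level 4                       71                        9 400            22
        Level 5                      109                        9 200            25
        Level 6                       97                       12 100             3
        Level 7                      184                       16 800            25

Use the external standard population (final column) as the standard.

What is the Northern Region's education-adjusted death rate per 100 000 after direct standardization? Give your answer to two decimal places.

Education-specific rates per 100 000 for the Northern Region: 1216.22, 1272.73, 887.50, 755.32, 1184.78, 801.65, 1095.24.
Standard weights: 0.09, 0.07, 0.09, 0.22, 0.25, 0.03, 0.25.
Standardized rate: 0.0900×1216.22 + 0.0700×1272.73 + 0.0900×887.50 + 0.2200×755.32 + 0.2500×1184.78 + 0.0300×801.65 + 0.2500×1095.24 = 1038.6503 per 100 000.

1038.65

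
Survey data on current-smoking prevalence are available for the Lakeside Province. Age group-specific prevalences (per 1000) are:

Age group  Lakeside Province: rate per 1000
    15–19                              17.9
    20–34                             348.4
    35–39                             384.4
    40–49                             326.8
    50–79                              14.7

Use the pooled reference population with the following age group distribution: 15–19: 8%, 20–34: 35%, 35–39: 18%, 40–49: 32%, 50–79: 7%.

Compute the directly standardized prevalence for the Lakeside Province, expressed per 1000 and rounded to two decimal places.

Standard weights: 0.08, 0.35, 0.18, 0.32, 0.07.
Standardized rate: 0.0800×17.9 + 0.3500×348.4 + 0.1800×384.4 + 0.3200×326.8 + 0.0700×14.7 = 298.1690 per 1000.

298.17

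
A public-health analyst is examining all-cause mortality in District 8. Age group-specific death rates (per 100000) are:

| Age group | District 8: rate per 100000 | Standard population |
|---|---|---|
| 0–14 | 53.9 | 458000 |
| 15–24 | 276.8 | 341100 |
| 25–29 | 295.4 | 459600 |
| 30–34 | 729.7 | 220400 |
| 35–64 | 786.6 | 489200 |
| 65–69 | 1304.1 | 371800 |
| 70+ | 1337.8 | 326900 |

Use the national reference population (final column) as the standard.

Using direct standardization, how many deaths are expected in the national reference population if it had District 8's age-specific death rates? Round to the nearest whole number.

Expected deaths = Σ (standard pop × age-specific rate ÷ 100000)
= 458000×53.9/100000 + 341100×276.8/100000 + 459600×295.4/100000 + 220400×729.7/100000 + 489200×786.6/100000 + 371800×1304.1/100000 + 326900×1337.8/100000
= 246.86 + 944.16 + 1357.66 + 1608.26 + 3848.05 + 4848.64 + 4373.27 = 17226.90.

17227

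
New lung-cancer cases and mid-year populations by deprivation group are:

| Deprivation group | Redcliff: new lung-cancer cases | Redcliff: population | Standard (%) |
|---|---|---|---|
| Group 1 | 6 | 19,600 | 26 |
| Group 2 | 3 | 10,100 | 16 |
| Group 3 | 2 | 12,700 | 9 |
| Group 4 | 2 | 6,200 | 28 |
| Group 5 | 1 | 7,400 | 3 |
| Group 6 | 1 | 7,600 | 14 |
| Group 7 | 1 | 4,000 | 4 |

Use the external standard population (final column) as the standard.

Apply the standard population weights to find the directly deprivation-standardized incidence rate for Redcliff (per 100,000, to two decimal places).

26.41

Deprivation-specific rates per 100,000 for Redcliff: 30.61, 29.70, 15.75, 32.26, 13.51, 13.16, 25.00.
Standard weights: 0.26, 0.16, 0.09, 0.28, 0.03, 0.14, 0.04.
Standardized rate: 0.2600×30.61 + 0.1600×29.70 + 0.0900×15.75 + 0.2800×32.26 + 0.0300×13.51 + 0.1400×13.16 + 0.0400×25.00 = 26.4088 per 100,000.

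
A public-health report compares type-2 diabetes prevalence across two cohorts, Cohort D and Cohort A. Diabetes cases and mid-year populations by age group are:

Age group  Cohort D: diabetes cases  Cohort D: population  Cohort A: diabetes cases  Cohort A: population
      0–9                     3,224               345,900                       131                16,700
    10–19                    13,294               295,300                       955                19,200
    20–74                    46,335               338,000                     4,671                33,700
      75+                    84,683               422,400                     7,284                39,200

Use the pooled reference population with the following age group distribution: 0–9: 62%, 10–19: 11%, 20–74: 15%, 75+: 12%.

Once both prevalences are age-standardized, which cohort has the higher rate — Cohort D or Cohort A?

Cohort D

Age-specific rates per 1,000 for Cohort D: 9.321, 45.019, 137.086, 200.481.
For Cohort A: 7.844, 49.740, 138.605, 185.816.
Standard weights: 0.62, 0.11, 0.15, 0.12.
Cohort D: 0.6200×9.321 + 0.1100×45.019 + 0.1500×137.086 + 0.1200×200.481 = 55.3514 per 1,000.
Cohort A: 0.6200×7.844 + 0.1100×49.740 + 0.1500×138.605 + 0.1200×185.816 = 53.4236 per 1,000.
The crude rates (105.26 vs 119.86) would put Cohort A higher, but that reflects its age composition; once standardized to a common age structure, Cohort D has the higher underlying rate.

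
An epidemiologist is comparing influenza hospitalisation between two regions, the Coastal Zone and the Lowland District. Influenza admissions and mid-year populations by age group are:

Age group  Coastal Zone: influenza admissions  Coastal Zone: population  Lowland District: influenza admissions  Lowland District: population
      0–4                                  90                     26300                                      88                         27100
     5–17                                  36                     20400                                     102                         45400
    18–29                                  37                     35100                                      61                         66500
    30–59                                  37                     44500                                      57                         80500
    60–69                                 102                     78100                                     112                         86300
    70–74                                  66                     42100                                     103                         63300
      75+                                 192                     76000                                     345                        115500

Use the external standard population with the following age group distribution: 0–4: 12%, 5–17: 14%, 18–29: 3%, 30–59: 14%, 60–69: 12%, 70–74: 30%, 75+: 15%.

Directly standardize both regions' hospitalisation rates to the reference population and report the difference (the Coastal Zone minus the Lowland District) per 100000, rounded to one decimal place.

-11.1

Age-specific rates per 100000 for the Coastal Zone: 342.21, 176.47, 105.41, 83.15, 130.60, 156.77, 252.63.
For the Lowland District: 324.72, 224.67, 91.73, 70.81, 129.78, 162.72, 298.70.
Standard weights: 0.12, 0.14, 0.03, 0.14, 0.12, 0.30, 0.15.
The Coastal Zone: 0.1200×342.21 + 0.1400×176.47 + 0.0300×105.41 + 0.1400×83.15 + 0.1200×130.60 + 0.3000×156.77 + 0.1500×252.63 = 181.1712 per 100000.
The Lowland District: 0.1200×324.72 + 0.1400×224.67 + 0.0300×91.73 + 0.1400×70.81 + 0.1200×129.78 + 0.3000×162.72 + 0.1500×298.70 = 192.2794 per 100000.
Difference = 181.1712 − 192.2794 = -11.1082.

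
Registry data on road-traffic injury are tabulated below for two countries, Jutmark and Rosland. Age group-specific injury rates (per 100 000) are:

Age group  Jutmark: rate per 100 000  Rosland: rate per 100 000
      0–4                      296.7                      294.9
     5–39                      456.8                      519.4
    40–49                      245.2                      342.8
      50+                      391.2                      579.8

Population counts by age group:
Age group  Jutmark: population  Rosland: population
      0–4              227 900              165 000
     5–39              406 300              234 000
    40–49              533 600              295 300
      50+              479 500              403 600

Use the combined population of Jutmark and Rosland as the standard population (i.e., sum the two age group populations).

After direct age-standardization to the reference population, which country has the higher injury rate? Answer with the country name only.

Combined standard total = 2 745 200; weights = 0.1431, 0.2332, 0.3019, 0.3217.
Jutmark: 0.1431×296.7 + 0.2332×456.8 + 0.3019×245.2 + 0.3217×391.2 = 348.8917 per 100 000.
Rosland: 0.1431×294.9 + 0.2332×519.4 + 0.3019×342.8 + 0.3217×579.8 = 453.3755 per 100 000.

Rosland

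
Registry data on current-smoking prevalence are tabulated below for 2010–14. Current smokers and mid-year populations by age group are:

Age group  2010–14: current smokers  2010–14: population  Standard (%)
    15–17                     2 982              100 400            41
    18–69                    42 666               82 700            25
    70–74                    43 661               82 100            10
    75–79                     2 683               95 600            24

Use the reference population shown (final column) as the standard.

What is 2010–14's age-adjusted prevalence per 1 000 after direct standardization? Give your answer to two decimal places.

Age-specific rates per 1 000 for 2010–14: 29.701, 515.913, 531.803, 28.065.
Standard weights: 0.41, 0.25, 0.10, 0.24.
Standardized rate: 0.4100×29.701 + 0.2500×515.913 + 0.1000×531.803 + 0.2400×28.065 = 201.0716 per 1 000.

201.07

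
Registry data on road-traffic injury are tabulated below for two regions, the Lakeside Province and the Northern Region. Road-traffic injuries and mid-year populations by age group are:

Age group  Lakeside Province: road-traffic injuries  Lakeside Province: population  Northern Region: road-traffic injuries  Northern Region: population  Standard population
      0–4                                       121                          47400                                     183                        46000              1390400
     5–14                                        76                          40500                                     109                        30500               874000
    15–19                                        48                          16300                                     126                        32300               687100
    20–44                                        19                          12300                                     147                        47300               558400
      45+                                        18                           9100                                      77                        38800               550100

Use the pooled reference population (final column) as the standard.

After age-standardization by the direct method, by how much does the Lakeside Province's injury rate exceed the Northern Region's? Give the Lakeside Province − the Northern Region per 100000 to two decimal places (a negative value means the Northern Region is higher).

Age-specific rates per 100000 for the Lakeside Province: 255.27, 187.65, 294.48, 154.47, 197.80.
For the Northern Region: 397.83, 357.38, 390.09, 310.78, 198.45.
Standard total = 4060000; weights = 0.3425, 0.2153, 0.1692, 0.1375, 0.1355.
The Lakeside Province: 0.3425×255.27 + 0.2153×187.65 + 0.1692×294.48 + 0.1375×154.47 + 0.1355×197.80 = 225.7013 per 100000.
The Northern Region: 0.3425×397.83 + 0.2153×357.38 + 0.1692×390.09 + 0.1375×310.78 + 0.1355×198.45 = 348.8246 per 100000.
Difference = 225.7013 − 348.8246 = -123.1233.

-123.12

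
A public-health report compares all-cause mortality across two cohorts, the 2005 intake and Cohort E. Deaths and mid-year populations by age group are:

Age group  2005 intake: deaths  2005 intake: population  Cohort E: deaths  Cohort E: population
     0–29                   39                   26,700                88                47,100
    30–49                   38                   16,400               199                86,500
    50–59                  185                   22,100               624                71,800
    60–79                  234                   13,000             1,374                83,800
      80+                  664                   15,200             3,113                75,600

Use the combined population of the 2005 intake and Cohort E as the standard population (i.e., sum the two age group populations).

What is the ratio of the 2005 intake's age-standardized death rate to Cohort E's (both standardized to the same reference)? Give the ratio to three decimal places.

1.050

Age-specific rates per 100,000 for the 2005 intake: 146.07, 231.71, 837.10, 1800.00, 4368.42.
For Cohort E: 186.84, 230.06, 869.08, 1639.62, 4117.72.
Combined standard total = 458,200; weights = 0.1611, 0.2246, 0.2049, 0.2113, 0.1982.
The 2005 intake: 0.1611×146.07 + 0.2246×231.71 + 0.2049×837.10 + 0.2113×1800.00 + 0.1982×4368.42 = 1493.0580 per 100,000.
Cohort E: 0.1611×186.84 + 0.2246×230.06 + 0.2049×869.08 + 0.2113×1639.62 + 0.1982×4117.72 = 1422.2449 per 100,000.
Ratio = 1493.0580 ÷ 1422.2449 = 1.04979.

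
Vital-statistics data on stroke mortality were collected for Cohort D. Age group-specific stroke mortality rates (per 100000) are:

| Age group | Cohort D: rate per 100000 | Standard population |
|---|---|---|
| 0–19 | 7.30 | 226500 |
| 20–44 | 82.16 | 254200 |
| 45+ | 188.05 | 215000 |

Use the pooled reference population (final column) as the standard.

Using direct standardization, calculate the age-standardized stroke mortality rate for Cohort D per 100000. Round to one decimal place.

Standard total = 695700; weights = 0.3256, 0.3654, 0.3090.
Standardized rate: 0.3256×7.30 + 0.3654×82.16 + 0.3090×188.05 = 90.5121 per 100000.

90.5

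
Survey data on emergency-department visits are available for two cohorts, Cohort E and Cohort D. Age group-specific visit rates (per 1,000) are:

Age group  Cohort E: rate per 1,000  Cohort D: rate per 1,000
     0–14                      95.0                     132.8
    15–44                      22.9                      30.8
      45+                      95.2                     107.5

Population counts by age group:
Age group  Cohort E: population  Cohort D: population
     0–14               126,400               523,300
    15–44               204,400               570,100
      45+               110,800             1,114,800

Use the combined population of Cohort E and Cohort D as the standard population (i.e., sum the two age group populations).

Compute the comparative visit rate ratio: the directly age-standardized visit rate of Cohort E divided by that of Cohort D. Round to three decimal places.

Combined standard total = 2,649,800; weights = 0.2452, 0.2923, 0.4625.
Cohort E: 0.2452×95.0 + 0.2923×22.9 + 0.4625×95.2 = 74.0187 per 1,000.
Cohort D: 0.2452×132.8 + 0.2923×30.8 + 0.4625×107.5 = 91.2849 per 1,000.
Ratio = 74.0187 ÷ 91.2849 = 0.81085.

0.811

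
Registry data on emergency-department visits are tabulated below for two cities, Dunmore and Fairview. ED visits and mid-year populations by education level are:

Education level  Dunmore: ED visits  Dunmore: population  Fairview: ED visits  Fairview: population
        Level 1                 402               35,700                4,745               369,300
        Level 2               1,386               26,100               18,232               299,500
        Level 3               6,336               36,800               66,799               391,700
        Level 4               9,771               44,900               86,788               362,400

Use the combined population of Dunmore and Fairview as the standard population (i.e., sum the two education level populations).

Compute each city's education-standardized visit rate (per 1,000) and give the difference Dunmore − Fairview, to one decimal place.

Education-specific rates per 1,000 for Dunmore: 11.261, 53.103, 172.174, 217.617.
For Fairview: 12.849, 60.875, 170.536, 239.481.
Combined standard total = 1,566,400; weights = 0.2586, 0.2079, 0.2736, 0.2600.
Dunmore: 0.2586×11.261 + 0.2079×53.103 + 0.2736×172.174 + 0.2600×217.617 = 117.6346 per 1,000.
Fairview: 0.2586×12.849 + 0.2079×60.875 + 0.2736×170.536 + 0.2600×239.481 = 124.8978 per 1,000.
Difference = 117.6346 − 124.8978 = -7.2632.

-7.3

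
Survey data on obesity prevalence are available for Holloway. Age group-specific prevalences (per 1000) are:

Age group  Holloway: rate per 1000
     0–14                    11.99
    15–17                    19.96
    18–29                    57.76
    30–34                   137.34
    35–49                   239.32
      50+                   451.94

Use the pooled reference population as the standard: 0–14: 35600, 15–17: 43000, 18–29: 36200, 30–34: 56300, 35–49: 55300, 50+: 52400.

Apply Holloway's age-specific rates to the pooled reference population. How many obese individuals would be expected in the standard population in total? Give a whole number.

Expected obese individuals = Σ (standard pop × age-specific rate ÷ 1000)
= 35600×11.99/1000 + 43000×19.96/1000 + 36200×57.76/1000 + 56300×137.34/1000 + 55300×239.32/1000 + 52400×451.94/1000
= 426.84 + 858.28 + 2090.91 + 7732.24 + 13234.40 + 23681.66 = 48024.33.

48024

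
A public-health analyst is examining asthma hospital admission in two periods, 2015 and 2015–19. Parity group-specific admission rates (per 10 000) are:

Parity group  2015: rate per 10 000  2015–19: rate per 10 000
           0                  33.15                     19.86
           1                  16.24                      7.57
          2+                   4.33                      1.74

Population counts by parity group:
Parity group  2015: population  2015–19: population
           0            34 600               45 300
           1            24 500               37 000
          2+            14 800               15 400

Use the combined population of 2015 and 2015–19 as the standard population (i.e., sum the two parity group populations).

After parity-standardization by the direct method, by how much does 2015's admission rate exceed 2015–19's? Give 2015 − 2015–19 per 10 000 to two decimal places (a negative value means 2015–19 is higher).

Combined standard total = 171 600; weights = 0.4656, 0.3584, 0.1760.
2015: 0.4656×33.15 + 0.3584×16.24 + 0.1760×4.33 = 22.0175 per 10 000.
2015–19: 0.4656×19.86 + 0.3584×7.57 + 0.1760×1.74 = 12.2664 per 10 000.
Difference = 22.0175 − 12.2664 = 9.7511.

9.75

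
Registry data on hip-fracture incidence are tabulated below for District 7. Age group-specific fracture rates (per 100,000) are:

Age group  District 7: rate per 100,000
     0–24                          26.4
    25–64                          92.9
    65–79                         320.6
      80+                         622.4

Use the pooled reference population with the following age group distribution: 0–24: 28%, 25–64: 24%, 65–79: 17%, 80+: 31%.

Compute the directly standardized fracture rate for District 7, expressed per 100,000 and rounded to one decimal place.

277.1

Standard weights: 0.28, 0.24, 0.17, 0.31.
Standardized rate: 0.2800×26.4 + 0.2400×92.9 + 0.1700×320.6 + 0.3100×622.4 = 277.1340 per 100,000.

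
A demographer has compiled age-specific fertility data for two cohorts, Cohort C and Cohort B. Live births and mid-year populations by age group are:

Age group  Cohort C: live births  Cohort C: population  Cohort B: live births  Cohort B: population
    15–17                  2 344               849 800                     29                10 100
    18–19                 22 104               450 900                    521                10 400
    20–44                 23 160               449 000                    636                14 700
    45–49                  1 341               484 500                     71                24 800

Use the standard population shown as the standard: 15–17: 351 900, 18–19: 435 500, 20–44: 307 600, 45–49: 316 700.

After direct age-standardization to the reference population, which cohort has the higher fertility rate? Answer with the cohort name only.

Cohort C

Age-specific rates per 1 000 for Cohort C: 2.758, 49.022, 51.581, 2.768.
For Cohort B: 2.871, 50.096, 43.265, 2.863.
Standard total = 1 411 700; weights = 0.2493, 0.3085, 0.2179, 0.2243.
Cohort C: 0.2493×2.758 + 0.3085×49.022 + 0.2179×51.581 + 0.2243×2.768 = 27.6707 per 1 000.
Cohort B: 0.2493×2.871 + 0.3085×50.096 + 0.2179×43.265 + 0.2243×2.863 = 26.2395 per 1 000.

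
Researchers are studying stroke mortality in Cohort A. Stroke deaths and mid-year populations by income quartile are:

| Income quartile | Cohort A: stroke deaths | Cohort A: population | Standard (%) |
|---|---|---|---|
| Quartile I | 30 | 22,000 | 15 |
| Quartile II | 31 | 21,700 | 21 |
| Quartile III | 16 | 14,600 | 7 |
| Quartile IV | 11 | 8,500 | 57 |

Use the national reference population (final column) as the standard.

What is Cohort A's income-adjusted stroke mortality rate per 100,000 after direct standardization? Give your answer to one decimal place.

131.9

Income-specific rates per 100,000 for Cohort A: 136.36, 142.86, 109.59, 129.41.
Standard weights: 0.15, 0.21, 0.07, 0.57.
Standardized rate: 0.1500×136.36 + 0.2100×142.86 + 0.0700×109.59 + 0.5700×129.41 = 131.8905 per 100,000.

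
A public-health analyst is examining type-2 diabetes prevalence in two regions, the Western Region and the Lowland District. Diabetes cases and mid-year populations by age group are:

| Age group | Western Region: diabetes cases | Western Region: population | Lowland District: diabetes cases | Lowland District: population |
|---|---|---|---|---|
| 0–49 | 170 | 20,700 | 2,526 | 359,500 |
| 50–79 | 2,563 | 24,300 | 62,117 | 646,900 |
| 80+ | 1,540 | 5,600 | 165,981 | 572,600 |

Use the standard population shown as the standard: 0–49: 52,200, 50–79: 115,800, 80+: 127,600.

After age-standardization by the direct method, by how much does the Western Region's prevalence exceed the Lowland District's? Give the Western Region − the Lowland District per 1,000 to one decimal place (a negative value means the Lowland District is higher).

-2.5

Age-specific rates per 1,000 for the Western Region: 8.213, 105.473, 275.000.
For the Lowland District: 7.026, 96.023, 289.873.
Standard total = 295,600; weights = 0.1766, 0.3917, 0.4317.
The Western Region: 0.1766×8.213 + 0.3917×105.473 + 0.4317×275.000 = 161.4767 per 1,000.
The Lowland District: 0.1766×7.026 + 0.3917×96.023 + 0.4317×289.873 = 163.9849 per 1,000.
Difference = 161.4767 − 163.9849 = -2.5082.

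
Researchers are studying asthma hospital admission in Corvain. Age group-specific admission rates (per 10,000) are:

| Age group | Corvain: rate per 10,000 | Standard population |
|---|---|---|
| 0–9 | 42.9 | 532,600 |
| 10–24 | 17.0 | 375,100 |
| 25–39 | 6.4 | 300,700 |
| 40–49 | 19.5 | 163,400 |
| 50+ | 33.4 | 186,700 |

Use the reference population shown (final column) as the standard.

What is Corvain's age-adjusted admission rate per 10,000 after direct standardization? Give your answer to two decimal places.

Standard total = 1,558,500; weights = 0.3417, 0.2407, 0.1929, 0.1048, 0.1198.
Standardized rate: 0.3417×42.9 + 0.2407×17.0 + 0.1929×6.4 + 0.1048×19.5 + 0.1198×33.4 = 26.0326 per 10,000.

26.03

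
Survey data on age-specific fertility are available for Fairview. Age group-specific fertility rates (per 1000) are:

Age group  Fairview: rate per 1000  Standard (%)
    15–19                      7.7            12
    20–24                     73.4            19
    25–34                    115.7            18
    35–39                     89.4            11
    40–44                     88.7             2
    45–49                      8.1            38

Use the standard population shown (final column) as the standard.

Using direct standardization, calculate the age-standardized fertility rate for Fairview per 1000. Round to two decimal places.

50.38

Standard weights: 0.12, 0.19, 0.18, 0.11, 0.02, 0.38.
Standardized rate: 0.1200×7.7 + 0.1900×73.4 + 0.1800×115.7 + 0.1100×89.4 + 0.0200×88.7 + 0.3800×8.1 = 50.3820 per 1000.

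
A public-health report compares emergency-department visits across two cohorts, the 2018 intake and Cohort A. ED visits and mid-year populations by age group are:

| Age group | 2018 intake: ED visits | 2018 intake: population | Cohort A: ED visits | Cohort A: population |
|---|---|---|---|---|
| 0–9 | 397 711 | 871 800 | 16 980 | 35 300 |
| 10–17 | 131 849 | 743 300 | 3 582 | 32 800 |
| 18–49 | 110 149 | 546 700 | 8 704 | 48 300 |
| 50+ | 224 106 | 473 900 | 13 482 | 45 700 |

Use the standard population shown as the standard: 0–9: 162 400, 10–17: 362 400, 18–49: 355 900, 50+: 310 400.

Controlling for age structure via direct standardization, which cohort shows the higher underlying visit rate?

2018 intake

Age-specific rates per 1 000 for the 2018 intake: 456.195, 177.383, 201.480, 472.897.
For Cohort A: 481.020, 109.207, 180.207, 295.011.
Standard total = 1 191 100; weights = 0.1363, 0.3043, 0.2988, 0.2606.
The 2018 intake: 0.1363×456.195 + 0.3043×177.383 + 0.2988×201.480 + 0.2606×472.897 = 299.6086 per 1 000.
Cohort A: 0.1363×481.020 + 0.3043×109.207 + 0.2988×180.207 + 0.2606×295.011 = 229.5369 per 1 000.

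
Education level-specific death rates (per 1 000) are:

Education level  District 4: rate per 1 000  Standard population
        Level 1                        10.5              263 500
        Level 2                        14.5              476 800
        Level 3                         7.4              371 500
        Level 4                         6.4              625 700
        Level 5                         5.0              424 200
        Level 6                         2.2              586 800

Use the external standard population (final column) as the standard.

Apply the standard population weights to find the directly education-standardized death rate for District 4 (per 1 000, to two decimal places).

Standard total = 2 748 500; weights = 0.0959, 0.1735, 0.1352, 0.2277, 0.1543, 0.2135.
Standardized rate: 0.0959×10.5 + 0.1735×14.5 + 0.1352×7.4 + 0.2277×6.4 + 0.1543×5.0 + 0.2135×2.2 = 7.2206 per 1 000.

7.22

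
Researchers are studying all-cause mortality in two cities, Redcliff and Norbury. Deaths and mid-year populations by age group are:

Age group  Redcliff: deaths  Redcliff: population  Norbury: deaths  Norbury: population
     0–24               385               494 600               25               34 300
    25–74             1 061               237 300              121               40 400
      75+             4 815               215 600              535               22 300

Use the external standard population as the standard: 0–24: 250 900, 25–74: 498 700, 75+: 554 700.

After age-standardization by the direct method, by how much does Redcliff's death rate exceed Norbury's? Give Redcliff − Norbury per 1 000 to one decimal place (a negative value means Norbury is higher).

-0.1

Age-specific rates per 1 000 for Redcliff: 0.778, 4.471, 22.333.
For Norbury: 0.729, 2.995, 23.991.
Standard total = 1 304 300; weights = 0.1924, 0.3824, 0.4253.
Redcliff: 0.1924×0.778 + 0.3824×4.471 + 0.4253×22.333 = 11.3572 per 1 000.
Norbury: 0.1924×0.729 + 0.3824×2.995 + 0.4253×23.991 = 11.4884 per 1 000.
Difference = 11.3572 − 11.4884 = -0.1312.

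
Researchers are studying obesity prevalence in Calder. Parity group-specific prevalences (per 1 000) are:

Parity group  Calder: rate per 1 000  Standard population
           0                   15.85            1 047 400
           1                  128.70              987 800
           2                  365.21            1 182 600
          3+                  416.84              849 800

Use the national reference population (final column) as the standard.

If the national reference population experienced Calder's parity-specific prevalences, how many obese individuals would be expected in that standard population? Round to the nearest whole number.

Expected obese individuals = Σ (standard pop × parity-specific rate ÷ 1 000)
= 1 047 400×15.85/1 000 + 987 800×128.70/1 000 + 1 182 600×365.21/1 000 + 849 800×416.84/1 000
= 16601.29 + 127129.86 + 431897.35 + 354230.63 = 929859.13.

929859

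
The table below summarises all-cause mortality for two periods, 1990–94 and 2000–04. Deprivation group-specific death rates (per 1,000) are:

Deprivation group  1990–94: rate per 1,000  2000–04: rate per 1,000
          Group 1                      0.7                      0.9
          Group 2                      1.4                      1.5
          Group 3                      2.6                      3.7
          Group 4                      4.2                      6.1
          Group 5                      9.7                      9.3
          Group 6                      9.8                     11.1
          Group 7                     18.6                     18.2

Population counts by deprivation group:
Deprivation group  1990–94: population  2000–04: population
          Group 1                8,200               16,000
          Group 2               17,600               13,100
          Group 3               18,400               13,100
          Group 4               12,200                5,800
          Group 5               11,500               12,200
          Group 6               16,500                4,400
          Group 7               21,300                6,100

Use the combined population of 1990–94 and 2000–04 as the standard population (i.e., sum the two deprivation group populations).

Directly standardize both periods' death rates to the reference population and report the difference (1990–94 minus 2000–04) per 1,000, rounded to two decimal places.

-0.47

Combined standard total = 176,400; weights = 0.1372, 0.1740, 0.1786, 0.1020, 0.1344, 0.1185, 0.1553.
1990–94: 0.1372×0.7 + 0.1740×1.4 + 0.1786×2.6 + 0.1020×4.2 + 0.1344×9.7 + 0.1185×9.8 + 0.1553×18.6 = 6.5860 per 1,000.
2000–04: 0.1372×0.9 + 0.1740×1.5 + 0.1786×3.7 + 0.1020×6.1 + 0.1344×9.3 + 0.1185×11.1 + 0.1553×18.2 = 7.0593 per 1,000.
Difference = 6.5860 − 7.0593 = -0.4733.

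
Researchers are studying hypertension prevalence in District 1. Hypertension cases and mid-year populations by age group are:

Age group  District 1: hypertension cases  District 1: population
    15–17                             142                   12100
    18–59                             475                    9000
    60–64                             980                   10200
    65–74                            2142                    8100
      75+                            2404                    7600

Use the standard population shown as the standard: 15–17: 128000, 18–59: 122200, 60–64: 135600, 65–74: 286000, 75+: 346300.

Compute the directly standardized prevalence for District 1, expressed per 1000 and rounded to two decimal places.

Age-specific rates per 1000 for District 1: 11.736, 52.778, 96.078, 264.444, 316.316.
Standard total = 1018100; weights = 0.1257, 0.1200, 0.1332, 0.2809, 0.3401.
Standardized rate: 0.1257×11.736 + 0.1200×52.778 + 0.1332×96.078 + 0.2809×264.444 + 0.3401×316.316 = 202.4861 per 1000.

202.49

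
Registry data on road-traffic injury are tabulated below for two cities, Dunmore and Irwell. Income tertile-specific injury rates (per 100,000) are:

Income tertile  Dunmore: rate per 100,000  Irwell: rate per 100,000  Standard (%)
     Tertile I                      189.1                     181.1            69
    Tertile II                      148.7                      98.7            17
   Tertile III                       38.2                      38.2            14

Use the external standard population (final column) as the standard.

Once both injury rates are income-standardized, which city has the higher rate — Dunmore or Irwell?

Dunmore

Standard weights: 0.69, 0.17, 0.14.
Dunmore: 0.6900×189.1 + 0.1700×148.7 + 0.1400×38.2 = 161.1060 per 100,000.
Irwell: 0.6900×181.1 + 0.1700×98.7 + 0.1400×38.2 = 147.0860 per 100,000.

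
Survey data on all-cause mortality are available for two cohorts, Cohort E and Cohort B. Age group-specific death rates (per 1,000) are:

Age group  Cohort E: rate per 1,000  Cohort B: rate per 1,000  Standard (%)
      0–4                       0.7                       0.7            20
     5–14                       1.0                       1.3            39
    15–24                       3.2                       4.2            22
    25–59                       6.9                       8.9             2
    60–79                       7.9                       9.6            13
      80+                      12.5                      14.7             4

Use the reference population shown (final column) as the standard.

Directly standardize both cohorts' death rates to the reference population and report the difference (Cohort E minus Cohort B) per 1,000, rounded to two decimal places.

-0.69

Standard weights: 0.20, 0.39, 0.22, 0.02, 0.13, 0.04.
Cohort E: 0.2000×0.7 + 0.3900×1.0 + 0.2200×3.2 + 0.0200×6.9 + 0.1300×7.9 + 0.0400×12.5 = 2.8990 per 1,000.
Cohort B: 0.2000×0.7 + 0.3900×1.3 + 0.2200×4.2 + 0.0200×8.9 + 0.1300×9.6 + 0.0400×14.7 = 3.5850 per 1,000.
Difference = 2.8990 − 3.5850 = -0.6860.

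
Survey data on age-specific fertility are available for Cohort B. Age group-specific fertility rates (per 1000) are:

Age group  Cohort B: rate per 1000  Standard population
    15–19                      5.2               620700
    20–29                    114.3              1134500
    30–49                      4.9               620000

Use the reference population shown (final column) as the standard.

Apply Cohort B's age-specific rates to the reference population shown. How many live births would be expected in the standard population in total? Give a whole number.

135939

Expected live births = Σ (standard pop × age-specific rate ÷ 1000)
= 620700×5.2/1000 + 1134500×114.3/1000 + 620000×4.9/1000
= 3227.64 + 129673.35 + 3038.00 = 135938.99.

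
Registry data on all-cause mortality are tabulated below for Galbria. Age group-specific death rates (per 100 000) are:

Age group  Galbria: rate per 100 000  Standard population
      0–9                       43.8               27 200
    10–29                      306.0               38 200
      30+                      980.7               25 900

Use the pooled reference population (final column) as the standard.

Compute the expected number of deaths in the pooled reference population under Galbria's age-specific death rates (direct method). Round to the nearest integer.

383

Expected deaths = Σ (standard pop × age-specific rate ÷ 100 000)
= 27 200×43.8/100 000 + 38 200×306.0/100 000 + 25 900×980.7/100 000
= 11.91 + 116.89 + 254.00 = 382.81.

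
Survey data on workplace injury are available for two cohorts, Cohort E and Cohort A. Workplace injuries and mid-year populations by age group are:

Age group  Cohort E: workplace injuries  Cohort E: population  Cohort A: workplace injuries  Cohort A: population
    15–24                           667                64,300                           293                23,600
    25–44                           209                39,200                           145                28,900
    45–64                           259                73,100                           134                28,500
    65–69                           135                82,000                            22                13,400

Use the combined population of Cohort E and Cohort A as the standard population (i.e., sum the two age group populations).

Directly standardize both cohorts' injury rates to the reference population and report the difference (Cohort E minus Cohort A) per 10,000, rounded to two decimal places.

Age-specific rates per 10,000 for Cohort E: 103.73, 53.32, 35.43, 16.46.
For Cohort A: 124.15, 50.17, 47.02, 16.42.
Combined standard total = 353,000; weights = 0.2490, 0.1929, 0.2878, 0.2703.
Cohort E: 0.2490×103.73 + 0.1929×53.32 + 0.2878×35.43 + 0.2703×16.46 = 50.7629 per 10,000.
Cohort A: 0.2490×124.15 + 0.1929×50.17 + 0.2878×47.02 + 0.2703×16.42 = 58.5639 per 10,000.
Difference = 50.7629 − 58.5639 = -7.8009.

-7.80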